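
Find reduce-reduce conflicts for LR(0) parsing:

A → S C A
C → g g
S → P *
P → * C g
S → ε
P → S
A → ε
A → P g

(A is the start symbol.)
Augment with A' → A and build the canonical LR(0) collection (I0 = CLOSURE({[A' → . A]}), then GOTO on every symbol after a dot until no new states appear). It has 13 states:
  I0: { [A → . P g], [A → . S C A], [A → .], [A' → . A], [P → . * C g], [P → . S], [S → . P *], [S → .] }  — shift, 2 reduces
  I1: { [C → . g g], [P → * . C g] }  — shift
  I2: { [A' → A .] }  — accept
  I3: { [A → P . g], [S → P . *] }  — shift
  I4: { [A → S . C A], [C → . g g], [P → S .] }  — shift, reduce
  I5: { [A → . P g], [A → . S C A], [A → .], [A → S C . A], [P → . * C g], [P → . S], [S → . P *], [S → .] }  — shift, 2 reduces
  I6: { [C → g . g] }  — shift
  I7: { [C → g g .] }  — reduce
  I8: { [A → S C A .] }  — reduce
  I9: { [S → P * .] }  — reduce
  I10: { [A → P g .] }  — reduce
  I11: { [P → * C . g] }  — shift
  I12: { [P → * C g .] }  — reduce

I0 contains complete items [A → .], [S → .] — reduce-reduce conflict.
I5 contains complete items [A → .], [S → .] — reduce-reduce conflict.

Answer: Yes — I0: [A → .] vs [S → .]; I5: [A → .] vs [S → .]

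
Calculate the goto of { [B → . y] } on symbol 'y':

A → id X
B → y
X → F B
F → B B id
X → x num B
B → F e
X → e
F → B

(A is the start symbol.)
{ [B → y .] }

GOTO(I, 'y') = CLOSURE({ [A → αX.β] : [A → α.Xβ] ∈ I, X = 'y' })

Items with dot before 'y', with the dot advanced:
  [B → . y] → [B → y .]
Closure adds nothing (no advanced item has the dot before a non-terminal).

GOTO = { [B → y .] }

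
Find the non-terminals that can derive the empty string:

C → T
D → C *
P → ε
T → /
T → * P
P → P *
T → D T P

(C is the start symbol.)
ε-productions: P → ε
So P is immediately nullable.
No further non-terminal can be added: every production for the remaining non-terminals contains a terminal or a non-nullable non-terminal.
Nullable = { 'P' }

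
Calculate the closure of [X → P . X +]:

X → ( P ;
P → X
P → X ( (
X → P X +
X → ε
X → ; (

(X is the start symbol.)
To compute CLOSURE, for each item [A → α.Bβ] where B is a non-terminal, add [B → .γ] for all productions B → γ; repeat for the newly added items until nothing changes.

Start with: [X → P . X +]
  [X → P . X +] has the dot before X: add [X → . ( P ;], [X → . P X +], [X → .], [X → . ; (]
  [X → . P X +] has the dot before P: add [P → . X], [P → . X ( (]
No further items can be added.

CLOSURE = { [P → . X ( (], [P → . X], [X → . ( P ;], [X → . ; (], [X → . P X +], [X → .], [X → P . X +] }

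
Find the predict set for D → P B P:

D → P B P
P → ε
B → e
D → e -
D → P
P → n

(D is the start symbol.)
PREDICT(D → P B P) = (FIRST(RHS) \ {ε}) ∪ (FOLLOW(D) if ε ∈ FIRST(RHS), i.e. RHS ⇒* ε)
FIRST(P) = { 'n', ε }
FIRST(B) = { 'e' }
FIRST(P B P) = { 'e', 'n' }
ε ∉ FIRST(P B P), so FOLLOW(D) is not added.
PREDICT(D → P B P) = { 'e', 'n' }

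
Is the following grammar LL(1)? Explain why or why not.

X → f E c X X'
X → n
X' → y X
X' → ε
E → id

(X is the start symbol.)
Relevant sets:
  FOLLOW(X') = { $, 'y' }

For X:
  PREDICT(X → f E c X X') = { 'f' }
  PREDICT(X → n) = { 'n' }
For X':
  PREDICT(X' → y X) = { 'y' }
  PREDICT(X' → ε) = { $, 'y' }
E has a single production, so nothing to check there.

Conflict found: Predict set conflict for X': { 'y' }
The grammar is NOT LL(1).

Answer: No. Predict set conflict for X': { 'y' }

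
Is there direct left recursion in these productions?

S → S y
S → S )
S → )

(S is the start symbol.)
S → S y: LEFT RECURSIVE (starts with S)
S → S ): LEFT RECURSIVE (starts with S)
S → ): starts with ')'

The grammar has direct left recursion on: S.

Answer: Yes, S is left-recursive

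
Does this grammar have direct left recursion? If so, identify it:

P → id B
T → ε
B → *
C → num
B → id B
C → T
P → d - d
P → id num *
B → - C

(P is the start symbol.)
No direct left recursion

Direct left recursion occurs when N → N α for some non-terminal N (the right-hand side begins with the left-hand side itself).

P → id B: starts with id
T → ε: starts with ε
B → *: starts with '*'
C → num: starts with num
B → id B: starts with id
C → T: starts with T
P → d - d: starts with d
P → id num *: starts with id
B → - C: starts with '-'

No direct left recursion found.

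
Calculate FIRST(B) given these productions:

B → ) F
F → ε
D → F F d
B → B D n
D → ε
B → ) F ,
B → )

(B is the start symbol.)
From B → ) F:
  - ')' is a terminal: add ')' and stop
From B → B D n:
  - B is the symbol being defined: contributes nothing new
    B is not nullable, so stop
From B → ) F ,:
  - ')' is a terminal: add ')' and stop
From B → ):
  - ')' is a terminal: add ')' and stop

Collecting: FIRST(B) = { ')' }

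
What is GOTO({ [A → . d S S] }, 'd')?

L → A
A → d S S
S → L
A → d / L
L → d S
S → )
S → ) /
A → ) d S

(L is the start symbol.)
GOTO(I, 'd') = CLOSURE({ [A → αX.β] : [A → α.Xβ] ∈ I, X = 'd' })

Items with dot before 'd', with the dot advanced:
  [A → . d S S] → [A → d . S S]
Closure of the advanced items:
  [A → d . S S] has the dot before S: add [S → . L], [S → . )], [S → . ) /]
  [S → . L] has the dot before L: add [L → . A], [L → . d S]
  [L → . A] has the dot before A: add [A → . d S S], [A → . d / L], [A → . ) d S]

GOTO = { [A → . ) d S], [A → . d / L], [A → . d S S], [A → d . S S], [L → . A], [L → . d S], [S → . ) /], [S → . )], [S → . L] }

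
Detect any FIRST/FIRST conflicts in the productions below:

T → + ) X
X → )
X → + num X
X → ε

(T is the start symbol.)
Productions for X:
  X → ): FIRST = { ')' }
  X → + num X: FIRST = { '+' }
  X → ε: FIRST = { ε }
T has only one production, so no FIRST/FIRST conflict is possible there.

All alternatives of each non-terminal have pairwise disjoint FIRST sets.

Answer: No FIRST/FIRST conflicts.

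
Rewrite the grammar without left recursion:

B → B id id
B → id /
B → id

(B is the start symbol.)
B → id / B'
B → id B'
B' → id id B'
B' → ε

B is directly left-recursive. The standard transformation for
  A → A α₁ | ... | A α_m | β₁ | ... | β_n
is
  A  → β₁ A' | ... | β_n A'
  A' → α₁ A' | ... | α_m A' | ε

B → id / becomes B → id / B'
B → id becomes B → id B'
B → B id id becomes B' → id id B'
Add B' → ε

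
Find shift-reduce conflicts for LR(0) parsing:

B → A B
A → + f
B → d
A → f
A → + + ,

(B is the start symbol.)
A shift-reduce conflict occurs when an LR(0) state has both:
  - a complete (reduce) item [A → α .] (dot at the end), and
  - a shift item [B → β . c γ] (dot before a terminal).

Augment with B' → B and build the canonical LR(0) collection (I0 = CLOSURE({[B' → . B]}), then GOTO on every symbol after a dot until no new states appear). It has 10 states:
  I0: { [A → . + + ,], [A → . + f], [A → . f], [B → . A B], [B → . d], [B' → . B] }  — shift
  I1: { [A → + . + ,], [A → + . f] }  — shift
  I2: { [A → . + + ,], [A → . + f], [A → . f], [B → . A B], [B → . d], [B → A . B] }  — shift
  I3: { [B' → B .] }  — accept
  I4: { [B → d .] }  — reduce
  I5: { [A → f .] }  — reduce
  I6: { [B → A B .] }  — reduce
  I7: { [A → + + . ,] }  — shift
  I8: { [A → + f .] }  — reduce
  I9: { [A → + + , .] }  — reduce

No state contains both a complete item and a shift item.

Answer: No shift-reduce conflicts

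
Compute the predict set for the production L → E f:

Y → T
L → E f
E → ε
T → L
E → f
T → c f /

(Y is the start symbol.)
{ 'f' }

PREDICT(L → E f) = (FIRST(RHS) \ {ε}) ∪ (FOLLOW(L) if ε ∈ FIRST(RHS), i.e. RHS ⇒* ε)
FIRST(E) = { 'f', ε }
FIRST(E f) = { 'f' }
ε ∉ FIRST(E f), so FOLLOW(L) is not added.
PREDICT(L → E f) = { 'f' }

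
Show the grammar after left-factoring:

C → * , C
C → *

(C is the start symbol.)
C → * C'
C' → , C
C' → ε

Left-factoring transforms A → αβ₁ | αβ₂ into A → αA' and A' → β₁ | β₂
(α is the longest common prefix among the alternatives). Repeat until
no nonterminal has two alternatives with a common prefix.

Round 1: C has alternatives sharing prefix '*'. Introduce C': C → * C'
  Add: C' → , C
  Add: C' → ε

No remaining common prefixes — done.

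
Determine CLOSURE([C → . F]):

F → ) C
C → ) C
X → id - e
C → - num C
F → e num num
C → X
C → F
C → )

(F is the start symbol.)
To compute CLOSURE, for each item [A → α.Bβ] where B is a non-terminal, add [B → .γ] for all productions B → γ; repeat for the newly added items until nothing changes.

Start with: [C → . F]
  [C → . F] has the dot before F: add [F → . ) C], [F → . e num num]
No further items can be added.

CLOSURE = { [C → . F], [F → . ) C], [F → . e num num] }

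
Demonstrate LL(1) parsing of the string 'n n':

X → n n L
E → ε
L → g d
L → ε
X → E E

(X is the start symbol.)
Stack is shown with the top on the left.

Stack    Input  Action
----------------------
X $      n n $  output X → n n L
n n L $  n n $  match 'n'
n L $    n $    match 'n'
L $      $      output L → ε
$        $      accept

The string is accepted.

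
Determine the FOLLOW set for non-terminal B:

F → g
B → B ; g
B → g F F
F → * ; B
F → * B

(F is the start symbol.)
{ $, '*', ';', 'g' }

To compute FOLLOW(B), find every occurrence of B on a right-hand side N → α B β: add FIRST(β) \ {ε}, and if β is empty or nullable also add FOLLOW(N). Iterate to a fixed point.

In B → B ; g: B is followed by ';' g, add FIRST(';' g) \ {ε} = { ';' }
In F → * ; B: B is at the end, add FOLLOW(F)
In F → * B: B is at the end, add FOLLOW(F)

The FOLLOW sets referred to above (computed the same way, to a fixed point):
  FOLLOW(F) = { $, '*', ';', 'g' }

Taking the union: FOLLOW(B) = { $, '*', ';', 'g' }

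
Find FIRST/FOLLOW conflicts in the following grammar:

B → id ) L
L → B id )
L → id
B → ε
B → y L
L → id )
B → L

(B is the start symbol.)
Nullable non-terminals: B.
FIRST sets used below: FIRST(L) = { 'id', 'y' }

B: nullable alternative(s) B → ε; FOLLOW(B) = { $, 'id' }
  B → id ) L: FIRST \ {ε} = { 'id' } — overlaps FOLLOW(B) on { 'id' }: CONFLICT
  B → ε: FIRST \ {ε} = { } — this is the only nullable alternative, skip
  B → y L: FIRST \ {ε} = { 'y' } — disjoint from FOLLOW(B)
  B → L: FIRST \ {ε} = { 'id', 'y' } — overlaps FOLLOW(B) on { 'id' }: CONFLICT

L has no nullable alternative, so no FIRST/FOLLOW check is needed there.

So the grammar has 2 FIRST/FOLLOW conflicts (marked CONFLICT above).

Answer: Yes. B → id ')' L with FOLLOW(B) on { 'id' }; B → L with FOLLOW(B) on { 'id' }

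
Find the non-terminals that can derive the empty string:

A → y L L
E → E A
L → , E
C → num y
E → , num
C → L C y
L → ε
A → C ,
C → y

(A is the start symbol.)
{ 'L' }

A non-terminal is nullable if it can derive ε (the empty string): either it has an ε-production, or it has a production whose right-hand side consists entirely of nullable non-terminals.

ε-productions: L → ε
So L is immediately nullable.
No further non-terminal can be added: every production for the remaining non-terminals contains a terminal or a non-nullable non-terminal.
Nullable = { 'L' }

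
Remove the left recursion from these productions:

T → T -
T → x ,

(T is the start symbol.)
T → x , T'
T' → - T'
T' → ε

T is directly left-recursive. The standard transformation for
  A → A α₁ | ... | A α_m | β₁ | ... | β_n
is
  A  → β₁ A' | ... | β_n A'
  A' → α₁ A' | ... | α_m A' | ε

T → x , becomes T → x , T'
T → T - becomes T' → - T'
Add T' → ε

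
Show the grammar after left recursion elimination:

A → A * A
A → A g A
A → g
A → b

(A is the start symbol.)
A → g A'
A → b A'
A' → * A A'
A' → g A A'
A' → ε

A is directly left-recursive. The standard transformation for
  A → A α₁ | ... | A α_m | β₁ | ... | β_n
is
  A  → β₁ A' | ... | β_n A'
  A' → α₁ A' | ... | α_m A' | ε

A → g becomes A → g A'
A → b becomes A → b A'
A → A * A becomes A' → * A A'
A → A g A becomes A' → g A A'
Add A' → ε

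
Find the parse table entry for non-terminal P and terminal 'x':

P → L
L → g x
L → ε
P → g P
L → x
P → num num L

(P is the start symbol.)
P → L

To find M[P, 'x'], we find productions for P where 'x' is in the predict set (PREDICT(N → α) = (FIRST(α) \ {ε}) ∪ (FOLLOW(N) if α ⇒* ε)).

Relevant sets:
  FIRST(L) = { 'g', 'x', ε }
  FOLLOW(P) = { $ }

P → L: PREDICT = { $, 'g', 'x' }
  'x' is in predict set, so this production goes in M[P, 'x']
P → g P: PREDICT = { 'g' }
P → num num L: PREDICT = { 'num' }

M[P, 'x'] = P → L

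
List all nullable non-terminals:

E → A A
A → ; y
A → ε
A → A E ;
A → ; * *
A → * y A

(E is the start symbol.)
A non-terminal is nullable if it can derive ε (the empty string): either it has an ε-production, or it has a production whose right-hand side consists entirely of nullable non-terminals.

ε-productions: A → ε
So A is immediately nullable.
E → A A: every symbol on the right is nullable, so E is nullable too.
Every non-terminal is now nullable.
Nullable = { 'A', 'E' }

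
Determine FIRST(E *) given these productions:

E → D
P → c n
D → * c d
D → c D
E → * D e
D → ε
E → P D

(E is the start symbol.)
FIRST sets of the non-terminals involved (from the grammar, by fixed-point iteration):
  FIRST(E) = { '*', 'c', ε }

To compute FIRST(E *), process the symbols left to right:
Symbol E is a non-terminal. Add FIRST(E) \ {ε} = { '*', 'c' }
E is nullable (ε ∈ FIRST(E)), continue to the next symbol.
Symbol * is a terminal. Add '*' and stop.
FIRST(E *) = { '*', 'c' }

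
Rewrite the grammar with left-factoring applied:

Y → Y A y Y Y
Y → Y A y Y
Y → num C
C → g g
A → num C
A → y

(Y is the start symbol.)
Y → Y A y Y Y'
Y' → Y
Y' → ε
Y → num C
C → g g
A → num C
A → y

Left-factoring transforms A → αβ₁ | αβ₂ into A → αA' and A' → β₁ | β₂
(α is the longest common prefix among the alternatives). Repeat until
no nonterminal has two alternatives with a common prefix.

Round 1: Y has alternatives sharing prefix 'Y A y Y'. Introduce Y': Y → Y A y Y Y'
  Add: Y' → Y
  Add: Y' → ε

No remaining common prefixes — done.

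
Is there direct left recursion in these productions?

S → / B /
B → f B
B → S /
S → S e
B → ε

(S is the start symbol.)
Yes, S is left-recursive

S → / B /: starts with '/'
B → f B: starts with f
B → S /: starts with S
S → S e: LEFT RECURSIVE (starts with S)
B → ε: starts with ε

The grammar has direct left recursion on: S.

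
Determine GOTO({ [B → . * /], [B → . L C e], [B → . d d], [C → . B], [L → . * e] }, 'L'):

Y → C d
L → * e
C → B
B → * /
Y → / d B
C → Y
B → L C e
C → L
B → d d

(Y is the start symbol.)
{ [B → . * /], [B → . L C e], [B → . d d], [B → L . C e], [C → . B], [C → . L], [C → . Y], [L → . * e], [Y → . / d B], [Y → . C d] }

GOTO(I, 'L') = CLOSURE({ [A → αX.β] : [A → α.Xβ] ∈ I, X = 'L' })

Items with dot before 'L', with the dot advanced:
  [B → . L C e] → [B → L . C e]
Closure of the advanced items:
  [B → L . C e] has the dot before C: add [C → . B], [C → . Y], [C → . L]
  [C → . B] has the dot before B: add [B → . * /], [B → . L C e], [B → . d d]
  [C → . Y] has the dot before Y: add [Y → . C d], [Y → . / d B]
  [C → . L] has the dot before L: add [L → . * e]

GOTO = { [B → . * /], [B → . L C e], [B → . d d], [B → L . C e], [C → . B], [C → . L], [C → . Y], [L → . * e], [Y → . / d B], [Y → . C d] }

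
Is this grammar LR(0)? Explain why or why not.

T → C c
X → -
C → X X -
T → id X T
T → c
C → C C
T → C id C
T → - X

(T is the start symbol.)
A grammar is LR(0) if no state in the canonical LR(0) collection has:
  - both a shift item (dot before a terminal) and a complete item (shift-reduce conflict), or
  - two or more complete items (reduce-reduce conflict; the accept item [T' → T .] counts as a complete item here).

Augment with T' → T and build the canonical LR(0) collection (I0 = CLOSURE({[T' → . T]}), then GOTO on every symbol after a dot until no new states appear). It has 17 states:
  I0: { [C → . C C], [C → . X X -], [T → . - X], [T → . C c], [T → . C id C], [T → . c], [T → . id X T], [T' → . T], [X → . -] }  — shift
  I1: { [T → - . X], [X → - .], [X → . -] }  — shift, reduce
  I2: { [C → . C C], [C → . X X -], [C → C . C], [T → C . c], [T → C . id C], [X → . -] }  — shift
  I3: { [T' → T .] }  — accept
  I4: { [C → X . X -], [X → . -] }  — shift
  I5: { [T → c .] }  — reduce
  I6: { [T → id . X T], [X → . -] }  — shift
  I7: { [X → - .] }  — reduce
  I8: { [C → . C C], [C → . X X -], [T → . - X], [T → . C c], [T → . C id C], [T → . c], [T → . id X T], [T → id X . T], [X → . -] }  — shift
  I9: { [T → id X T .] }  — reduce
  I10: { [C → X X . -] }  — shift
  I11: { [C → X X - .] }  — reduce
  I12: { [C → . C C], [C → . X X -], [C → C . C], [C → C C .], [X → . -] }  — shift, reduce
  I13: { [T → C c .] }  — reduce
  I14: { [C → . C C], [C → . X X -], [T → C id . C], [X → . -] }  — shift
  I15: { [C → . C C], [C → . X X -], [C → C . C], [T → C id C .], [X → . -] }  — shift, reduce
  I16: { [T → - X .] }  — reduce

Conflict in state I1:
  Shift-reduce conflict between [X → - .] and [X → . -]
So the grammar is NOT LR(0).

Answer: No. Shift-reduce conflict between [X → - .] and [X → . -]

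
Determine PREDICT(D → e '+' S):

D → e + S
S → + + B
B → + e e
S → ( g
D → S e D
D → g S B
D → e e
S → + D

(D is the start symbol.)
{ 'e' }

PREDICT(D → e '+' S) = (FIRST(RHS) \ {ε}) ∪ (FOLLOW(D) if ε ∈ FIRST(RHS), i.e. RHS ⇒* ε)
FIRST(e '+' S) = { 'e' }
ε ∉ FIRST(e '+' S), so FOLLOW(D) is not added.
PREDICT(D → e '+' S) = { 'e' }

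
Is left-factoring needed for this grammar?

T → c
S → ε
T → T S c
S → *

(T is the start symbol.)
No, left-factoring is not needed

Left-factoring is needed when two productions for the same non-terminal
share a common prefix on the right-hand side.

Productions for T:
  T → c
  T → T S c
Productions for S:
  S → ε
  S → *

No common prefixes found.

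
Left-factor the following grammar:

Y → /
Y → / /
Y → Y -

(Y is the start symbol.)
Y → / Y'
Y' → ε
Y' → /
Y → Y -

Left-factoring transforms A → αβ₁ | αβ₂ into A → αA' and A' → β₁ | β₂
(α is the longest common prefix among the alternatives). Repeat until
no nonterminal has two alternatives with a common prefix.

Round 1: Y has alternatives sharing prefix '/'. Introduce Y': Y → / Y'
  Add: Y' → ε
  Add: Y' → /

No remaining common prefixes — done.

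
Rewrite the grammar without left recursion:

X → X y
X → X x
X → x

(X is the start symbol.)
X is directly left-recursive. The standard transformation for
  A → A α₁ | ... | A α_m | β₁ | ... | β_n
is
  A  → β₁ A' | ... | β_n A'
  A' → α₁ A' | ... | α_m A' | ε

X → x becomes X → x X'
X → X y becomes X' → y X'
X → X x becomes X' → x X'
Add X' → ε

Resulting grammar:
X → x X'
X' → y X'
X' → x X'
X' → ε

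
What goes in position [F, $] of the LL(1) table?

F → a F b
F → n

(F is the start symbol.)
Empty (error entry)

To find M[F, $], we find productions for F where $ is in the predict set (PREDICT(N → α) = (FIRST(α) \ {ε}) ∪ (FOLLOW(N) if α ⇒* ε)).

F → a F b: PREDICT = { 'a' }
F → n: PREDICT = { 'n' }

M[F, $] is empty (no production applies)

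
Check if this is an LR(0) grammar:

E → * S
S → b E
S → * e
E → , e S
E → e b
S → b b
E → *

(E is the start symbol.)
Augment with E' → E and build the canonical LR(0) collection (I0 = CLOSURE({[E' → . E]}), then GOTO on every symbol after a dot until no new states appear). It has 14 states:
  I0: { [E → . * S], [E → . *], [E → . , e S], [E → . e b], [E' → . E] }  — shift
  I1: { [E → * . S], [E → * .], [S → . * e], [S → . b E], [S → . b b] }  — shift, reduce
  I2: { [E → , . e S] }  — shift
  I3: { [E' → E .] }  — accept
  I4: { [E → e . b] }  — shift
  I5: { [E → e b .] }  — reduce
  I6: { [E → , e . S], [S → . * e], [S → . b E], [S → . b b] }  — shift
  I7: { [S → * . e] }  — shift
  I8: { [E → , e S .] }  — reduce
  I9: { [E → . * S], [E → . *], [E → . , e S], [E → . e b], [S → b . E], [S → b . b] }  — shift
  I10: { [S → b E .] }  — reduce
  I11: { [S → b b .] }  — reduce
  I12: { [S → * e .] }  — reduce
  I13: { [E → * S .] }  — reduce

Conflict in state I1:
  Shift-reduce conflict between [E → * .] and [S → . * e]
So the grammar is NOT LR(0).

Answer: No. Shift-reduce conflict between [E → * .] and [S → . * e]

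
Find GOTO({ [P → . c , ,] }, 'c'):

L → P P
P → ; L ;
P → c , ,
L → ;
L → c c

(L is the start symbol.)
{ [P → c . , ,] }

GOTO(I, 'c') = CLOSURE({ [A → αX.β] : [A → α.Xβ] ∈ I, X = 'c' })

Items with dot before 'c', with the dot advanced:
  [P → . c , ,] → [P → c . , ,]
Closure adds nothing (no advanced item has the dot before a non-terminal).

GOTO = { [P → c . , ,] }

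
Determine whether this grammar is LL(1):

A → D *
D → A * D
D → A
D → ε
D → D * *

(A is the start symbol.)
No. Predict set conflict for D: { '*' }

A grammar is LL(1) if for each non-terminal N with multiple productions, the predict sets of those productions are pairwise disjoint, where PREDICT(N → α) = (FIRST(α) \ {ε}) ∪ (FOLLOW(N) if α ⇒* ε).

Relevant sets:
  FIRST(A) = { '*' }
  FIRST(D) = { '*', ε }
  FOLLOW(D) = { '*' }

For D:
  PREDICT(D → A '*' D) = { '*' }
  PREDICT(D → A) = { '*' }
  PREDICT(D → ε) = { '*' }
  PREDICT(D → D '*' '*') = { '*' }
A has a single production, so nothing to check there.

Conflict found: Predict set conflict for D: { '*' }
The grammar is NOT LL(1).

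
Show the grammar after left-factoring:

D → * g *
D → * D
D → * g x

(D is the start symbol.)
D → * D'
D' → g D''
D'' → *
D'' → x
D' → D

Left-factoring transforms A → αβ₁ | αβ₂ into A → αA' and A' → β₁ | β₂
(α is the longest common prefix among the alternatives). Repeat until
no nonterminal has two alternatives with a common prefix.

Round 1: D has alternatives sharing prefix '*'. Introduce D': D → * D'
  Add: D' → g *
  Add: D' → D
  Add: D' → g x

Round 2: D' has alternatives sharing prefix 'g'. Introduce D'': D' → g D''
  Add: D'' → *
  Add: D'' → x

No remaining common prefixes — done.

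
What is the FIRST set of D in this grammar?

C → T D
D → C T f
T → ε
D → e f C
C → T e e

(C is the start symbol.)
{ 'e' }

FIRST sets of the other non-terminals involved (by the same procedure, iterated to a fixed point):
  FIRST(C) = { 'e' }

From D → C T f:
  - C is a non-terminal: add FIRST(C) \ {ε} = { 'e' }
    C is not nullable, so stop
From D → e f C:
  - e is a terminal: add 'e' and stop

Collecting: FIRST(D) = { 'e' }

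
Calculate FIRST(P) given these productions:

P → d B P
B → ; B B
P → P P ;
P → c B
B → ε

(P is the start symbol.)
{ 'c', 'd' }

From P → d B P:
  - d is a terminal: add 'd' and stop
From P → P P ;:
  - P is the symbol being defined: contributes nothing new
    P is not nullable, so stop
From P → c B:
  - c is a terminal: add 'c' and stop

Collecting: FIRST(P) = { 'c', 'd' }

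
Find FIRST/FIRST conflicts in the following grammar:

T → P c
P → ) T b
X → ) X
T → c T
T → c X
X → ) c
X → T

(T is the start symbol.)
A FIRST/FIRST conflict occurs when two productions N → α and N → β for the same non-terminal have FIRST(α) ∩ FIRST(β) ≠ ∅ (with ε ∈ FIRST of a nullable right-hand side, so two nullable alternatives also conflict).

FIRST sets of the non-terminals at (or reachable through a nullable prefix from) the front of some alternative:
  FIRST(P) = { ')' }
  FIRST(T) = { ')', 'c' }

Productions for T:
  T → P c: FIRST = { ')' }
  T → c T: FIRST = { 'c' }
  T → c X: FIRST = { 'c' }
Productions for X:
  X → ) X: FIRST = { ')' }
  X → ) c: FIRST = { ')' }
  X → T: FIRST = { ')', 'c' }
P has only one production, so no FIRST/FIRST conflict is possible there.

Conflict for T: T → c T and T → c X
  Overlap: { 'c' }
Conflict for X: X → ) X and X → ) c
  Overlap: { ')' }
Conflict for X: X → ) X and X → T
  Overlap: { ')' }
Conflict for X: X → ) c and X → T
  Overlap: { ')' }

Answer: Yes. T → c T / T → c X on { 'c' }; X → ')' X / X → ')' c on { ')' }; X → ')' X / X → T on { ')' }; X → ')' c / X → T on { ')' }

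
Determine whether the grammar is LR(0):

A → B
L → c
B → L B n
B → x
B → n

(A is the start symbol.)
A grammar is LR(0) if no state in the canonical LR(0) collection has:
  - both a shift item (dot before a terminal) and a complete item (shift-reduce conflict), or
  - two or more complete items (reduce-reduce conflict; the accept item [A' → A .] counts as a complete item here).

Augment with A' → A and build the canonical LR(0) collection (I0 = CLOSURE({[A' → . A]}), then GOTO on every symbol after a dot until no new states appear). It has 9 states:
  I0: { [A → . B], [A' → . A], [B → . L B n], [B → . n], [B → . x], [L → . c] }  — shift
  I1: { [A' → A .] }  — accept
  I2: { [A → B .] }  — reduce
  I3: { [B → . L B n], [B → . n], [B → . x], [B → L . B n], [L → . c] }  — shift
  I4: { [L → c .] }  — reduce
  I5: { [B → n .] }  — reduce
  I6: { [B → x .] }  — reduce
  I7: { [B → L B . n] }  — shift
  I8: { [B → L B n .] }  — reduce

Every state is either a pure shift/goto state or contains exactly one complete item and nothing to shift — no conflicts. The grammar is LR(0).

Answer: Yes, the grammar is LR(0)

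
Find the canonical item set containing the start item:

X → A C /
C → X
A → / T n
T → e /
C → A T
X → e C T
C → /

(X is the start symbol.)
{ [A → . / T n], [X → . A C /], [X → . e C T], [X' → . X] }

First, augment the grammar with X' → X
I₀ = CLOSURE({ [X' → . X] }):
  [X' → . X] has the dot before X: add [X → . A C /], [X → . e C T]
  [X → . A C /] has the dot before A: add [A → . / T n]
No further items can be added.

I₀ = { [A → . / T n], [X → . A C /], [X → . e C T], [X' → . X] }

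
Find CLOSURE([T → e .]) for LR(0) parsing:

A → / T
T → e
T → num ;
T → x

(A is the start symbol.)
{ [T → e .] }

Start with: [T → e .]
The dot is at the end, so nothing is added.

CLOSURE = { [T → e .] }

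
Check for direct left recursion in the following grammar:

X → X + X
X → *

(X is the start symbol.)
Yes, X is left-recursive

X → X + X: LEFT RECURSIVE (starts with X)
X → *: starts with '*'

The grammar has direct left recursion on: X.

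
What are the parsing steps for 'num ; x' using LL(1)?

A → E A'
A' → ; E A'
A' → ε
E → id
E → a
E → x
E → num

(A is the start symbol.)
LL(1) parsing maintains a stack (initially the start symbol over $) and the input. At each step: if the stack top is a terminal, match it against the current input token; if it is a non-terminal N, replace it with the RHS of M[N, lookahead] (the unique production whose predict set contains the lookahead).

Stack is shown with the top on the left.

Stack     Input      Action
---------------------------
A $       num ; x $  output A → E A'
E A' $    num ; x $  output E → num
num A' $  num ; x $  match 'num'
A' $      ; x $      output A' → ; E A'
; E A' $  ; x $      match ';'
E A' $    x $        output E → x
x A' $    x $        match 'x'
A' $      $          output A' → ε
$         $          accept

The string is accepted.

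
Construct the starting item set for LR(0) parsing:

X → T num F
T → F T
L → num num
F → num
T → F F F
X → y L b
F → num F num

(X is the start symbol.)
{ [F → . num F num], [F → . num], [T → . F F F], [T → . F T], [X → . T num F], [X → . y L b], [X' → . X] }

First, augment the grammar with X' → X
I₀ = CLOSURE({ [X' → . X] }):
  [X' → . X] has the dot before X: add [X → . T num F], [X → . y L b]
  [X → . T num F] has the dot before T: add [T → . F T], [T → . F F F]
  [T → . F T] has the dot before F: add [F → . num], [F → . num F num]
No further items can be added.

I₀ = { [F → . num F num], [F → . num], [T → . F F F], [T → . F T], [X → . T num F], [X → . y L b], [X' → . X] }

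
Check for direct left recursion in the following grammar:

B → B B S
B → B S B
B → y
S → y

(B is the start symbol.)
Yes, B is left-recursive

B → B B S: LEFT RECURSIVE (starts with B)
B → B S B: LEFT RECURSIVE (starts with B)
B → y: starts with y
S → y: starts with y

The grammar has direct left recursion on: B.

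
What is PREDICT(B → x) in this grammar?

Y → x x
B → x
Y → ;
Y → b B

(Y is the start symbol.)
{ 'x' }

PREDICT(B → x) = (FIRST(RHS) \ {ε}) ∪ (FOLLOW(B) if ε ∈ FIRST(RHS), i.e. RHS ⇒* ε)
FIRST(x) = { 'x' }
ε ∉ FIRST(x), so FOLLOW(B) is not added.
PREDICT(B → x) = { 'x' }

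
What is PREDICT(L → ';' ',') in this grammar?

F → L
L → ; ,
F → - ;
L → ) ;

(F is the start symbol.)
{ ';' }

PREDICT(L → ';' ',') = (FIRST(RHS) \ {ε}) ∪ (FOLLOW(L) if ε ∈ FIRST(RHS), i.e. RHS ⇒* ε)
FIRST(';' ',') = { ';' }
ε ∉ FIRST(';' ','), so FOLLOW(L) is not added.
PREDICT(L → ';' ',') = { ';' }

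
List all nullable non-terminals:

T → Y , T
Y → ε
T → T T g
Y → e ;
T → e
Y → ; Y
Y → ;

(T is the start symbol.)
{ 'Y' }

A non-terminal is nullable if it can derive ε (the empty string): either it has an ε-production, or it has a production whose right-hand side consists entirely of nullable non-terminals.

ε-productions: Y → ε
So Y is immediately nullable.
No further non-terminal can be added: every production for the remaining non-terminals contains a terminal or a non-nullable non-terminal.
Nullable = { 'Y' }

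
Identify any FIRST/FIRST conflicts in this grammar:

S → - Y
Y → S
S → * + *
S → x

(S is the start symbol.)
A FIRST/FIRST conflict occurs when two productions N → α and N → β for the same non-terminal have FIRST(α) ∩ FIRST(β) ≠ ∅ (with ε ∈ FIRST of a nullable right-hand side, so two nullable alternatives also conflict).

Productions for S:
  S → - Y: FIRST = { '-' }
  S → * + *: FIRST = { '*' }
  S → x: FIRST = { 'x' }
Y has only one production, so no FIRST/FIRST conflict is possible there.

All alternatives of each non-terminal have pairwise disjoint FIRST sets.

Answer: No FIRST/FIRST conflicts.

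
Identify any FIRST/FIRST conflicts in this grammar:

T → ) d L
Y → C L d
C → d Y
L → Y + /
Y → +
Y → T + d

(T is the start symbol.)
FIRST sets of the non-terminals at (or reachable through a nullable prefix from) the front of some alternative:
  FIRST(C) = { 'd' }
  FIRST(T) = { ')' }

Productions for Y:
  Y → C L d: FIRST = { 'd' }
  Y → +: FIRST = { '+' }
  Y → T + d: FIRST = { ')' }
T, C, L have only one production, so no FIRST/FIRST conflict is possible there.

All alternatives of each non-terminal have pairwise disjoint FIRST sets.

Answer: No FIRST/FIRST conflicts.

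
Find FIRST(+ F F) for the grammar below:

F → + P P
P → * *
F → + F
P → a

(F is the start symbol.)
{ '+' }

To compute FIRST(+ F F), process the symbols left to right:
Symbol + is a terminal. Add '+' and stop.
FIRST(+ F F) = { '+' }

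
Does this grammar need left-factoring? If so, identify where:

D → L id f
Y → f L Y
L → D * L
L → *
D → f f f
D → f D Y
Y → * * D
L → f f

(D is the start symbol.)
Left-factoring is needed when two productions for the same non-terminal
share a common prefix on the right-hand side.

Productions for D:
  D → L id f
  D → f f f
  D → f D Y
Productions for Y:
  Y → f L Y
  Y → * * D
Productions for L:
  L → D * L
  L → *
  L → f f

Found common prefix 'f' in productions for D

Answer: Yes, D has productions with common prefix 'f'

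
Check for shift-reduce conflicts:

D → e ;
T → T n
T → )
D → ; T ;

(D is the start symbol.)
Augment with D' → D and build the canonical LR(0) collection (I0 = CLOSURE({[D' → . D]}), then GOTO on every symbol after a dot until no new states appear). It has 9 states:
  I0: { [D → . ; T ;], [D → . e ;], [D' → . D] }  — shift
  I1: { [D → ; . T ;], [T → . )], [T → . T n] }  — shift
  I2: { [D' → D .] }  — accept
  I3: { [D → e . ;] }  — shift
  I4: { [D → e ; .] }  — reduce
  I5: { [T → ) .] }  — reduce
  I6: { [D → ; T . ;], [T → T . n] }  — shift
  I7: { [D → ; T ; .] }  — reduce
  I8: { [T → T n .] }  — reduce

No state contains both a complete item and a shift item.

Answer: No shift-reduce conflicts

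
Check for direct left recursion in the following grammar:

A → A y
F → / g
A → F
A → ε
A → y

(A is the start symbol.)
Direct left recursion occurs when N → N α for some non-terminal N (the right-hand side begins with the left-hand side itself).

A → A y: LEFT RECURSIVE (starts with A)
F → / g: starts with '/'
A → F: starts with F
A → ε: starts with ε
A → y: starts with y

The grammar has direct left recursion on: A.

Answer: Yes, A is left-recursive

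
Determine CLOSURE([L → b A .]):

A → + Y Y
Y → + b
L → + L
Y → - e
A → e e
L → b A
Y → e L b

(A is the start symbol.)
To compute CLOSURE, for each item [A → α.Bβ] where B is a non-terminal, add [B → .γ] for all productions B → γ; repeat for the newly added items until nothing changes.

Start with: [L → b A .]
The dot is at the end, so nothing is added.

CLOSURE = { [L → b A .] }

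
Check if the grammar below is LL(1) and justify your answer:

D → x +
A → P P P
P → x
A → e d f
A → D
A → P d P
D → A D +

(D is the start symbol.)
A grammar is LL(1) if for each non-terminal N with multiple productions, the predict sets of those productions are pairwise disjoint, where PREDICT(N → α) = (FIRST(α) \ {ε}) ∪ (FOLLOW(N) if α ⇒* ε).

Relevant sets:
  FIRST(A) = { 'e', 'x' }
  FIRST(P) = { 'x' }
  FIRST(D) = { 'e', 'x' }

For D:
  PREDICT(D → x '+') = { 'x' }
  PREDICT(D → A D '+') = { 'e', 'x' }
For A:
  PREDICT(A → P P P) = { 'x' }
  PREDICT(A → e d f) = { 'e' }
  PREDICT(A → D) = { 'e', 'x' }
  PREDICT(A → P d P) = { 'x' }
P has a single production, so nothing to check there.

Conflict found: Predict set conflict for D: { 'x' }
The grammar is NOT LL(1).

Answer: No. Predict set conflict for D: { 'x' }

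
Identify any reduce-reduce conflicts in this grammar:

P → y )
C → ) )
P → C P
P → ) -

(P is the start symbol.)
No reduce-reduce conflicts

Augment with P' → P and build the canonical LR(0) collection (I0 = CLOSURE({[P' → . P]}), then GOTO on every symbol after a dot until no new states appear). It has 9 states:
  I0: { [C → . ) )], [P → . ) -], [P → . C P], [P → . y )], [P' → . P] }  — shift
  I1: { [C → ) . )], [P → ) . -] }  — shift
  I2: { [C → . ) )], [P → . ) -], [P → . C P], [P → . y )], [P → C . P] }  — shift
  I3: { [P' → P .] }  — accept
  I4: { [P → y . )] }  — shift
  I5: { [P → y ) .] }  — reduce
  I6: { [P → C P .] }  — reduce
  I7: { [C → ) ) .] }  — reduce
  I8: { [P → ) - .] }  — reduce

No state contains more than one complete item.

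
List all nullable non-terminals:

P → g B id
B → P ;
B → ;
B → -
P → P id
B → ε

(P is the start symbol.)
{ 'B' }

A non-terminal is nullable if it can derive ε (the empty string): either it has an ε-production, or it has a production whose right-hand side consists entirely of nullable non-terminals.

ε-productions: B → ε
So B is immediately nullable.
No further non-terminal can be added: every production for the remaining non-terminals contains a terminal or a non-nullable non-terminal.
Nullable = { 'B' }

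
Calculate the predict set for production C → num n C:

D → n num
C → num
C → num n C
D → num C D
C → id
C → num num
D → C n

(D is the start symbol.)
PREDICT(C → num n C) = (FIRST(RHS) \ {ε}) ∪ (FOLLOW(C) if ε ∈ FIRST(RHS), i.e. RHS ⇒* ε)
FIRST(num n C) = { 'num' }
ε ∉ FIRST(num n C), so FOLLOW(C) is not added.
PREDICT(C → num n C) = { 'num' }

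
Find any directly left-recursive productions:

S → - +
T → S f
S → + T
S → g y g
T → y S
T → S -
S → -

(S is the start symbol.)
No direct left recursion

S → - +: starts with '-'
T → S f: starts with S
S → + T: starts with '+'
S → g y g: starts with g
T → y S: starts with y
T → S -: starts with S
S → -: starts with '-'

No direct left recursion found.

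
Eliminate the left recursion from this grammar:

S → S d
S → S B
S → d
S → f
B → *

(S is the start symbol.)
S is directly left-recursive. The standard transformation for
  A → A α₁ | ... | A α_m | β₁ | ... | β_n
is
  A  → β₁ A' | ... | β_n A'
  A' → α₁ A' | ... | α_m A' | ε

S → d becomes S → d S'
S → f becomes S → f S'
S → S d becomes S' → d S'
S → S B becomes S' → B S'
Add S' → ε

Productions for other non-terminals are unchanged:
  B → *

Resulting grammar:
S → d S'
S → f S'
S' → d S'
S' → B S'
S' → ε
B → *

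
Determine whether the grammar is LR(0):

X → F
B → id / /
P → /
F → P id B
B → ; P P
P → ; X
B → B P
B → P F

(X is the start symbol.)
No. Shift-reduce conflict between [F → P id B .] and [P → . /]

A grammar is LR(0) if no state in the canonical LR(0) collection has:
  - both a shift item (dot before a terminal) and a complete item (shift-reduce conflict), or
  - two or more complete items (reduce-reduce conflict; the accept item [X' → X .] counts as a complete item here).

Augment with X' → X and build the canonical LR(0) collection (I0 = CLOSURE({[X' → . X]}), then GOTO on every symbol after a dot until no new states appear). It has 18 states:
  I0: { [F → . P id B], [P → . /], [P → . ; X], [X → . F], [X' → . X] }  — shift
  I1: { [P → / .] }  — reduce
  I2: { [F → . P id B], [P → . /], [P → . ; X], [P → ; . X], [X → . F] }  — shift
  I3: { [X → F .] }  — reduce
  I4: { [F → P . id B] }  — shift
  I5: { [X' → X .] }  — accept
  I6: { [B → . ; P P], [B → . B P], [B → . P F], [B → . id / /], [F → P id . B], [P → . /], [P → . ; X] }  — shift
  I7: { [B → ; . P P], [F → . P id B], [P → . /], [P → . ; X], [P → ; . X], [X → . F] }  — shift
  I8: { [B → B . P], [F → P id B .], [P → . /], [P → . ; X] }  — shift, reduce
  I9: { [B → P . F], [F → . P id B], [P → . /], [P → . ; X] }  — shift
  I10: { [B → id . / /] }  — shift
  I11: { [B → id / . /] }  — shift
  I12: { [B → id / / .] }  — reduce
  I13: { [B → P F .] }  — reduce
  I14: { [B → B P .] }  — reduce
  I15: { [B → ; P . P], [F → P . id B], [P → . /], [P → . ; X] }  — shift
  I16: { [P → ; X .] }  — reduce
  I17: { [B → ; P P .] }  — reduce

Conflict in state I8:
  Shift-reduce conflict between [F → P id B .] and [P → . /]
So the grammar is NOT LR(0).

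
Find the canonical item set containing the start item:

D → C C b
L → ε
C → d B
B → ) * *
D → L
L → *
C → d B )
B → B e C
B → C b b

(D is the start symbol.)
First, augment the grammar with D' → D
I₀ = CLOSURE({ [D' → . D] }):
  [D' → . D] has the dot before D: add [D → . C C b], [D → . L]
  [D → . C C b] has the dot before C: add [C → . d B], [C → . d B )]
  [D → . L] has the dot before L: add [L → .], [L → . *]
No further items can be added.

I₀ = { [C → . d B )], [C → . d B], [D → . C C b], [D → . L], [D' → . D], [L → . *], [L → .] }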